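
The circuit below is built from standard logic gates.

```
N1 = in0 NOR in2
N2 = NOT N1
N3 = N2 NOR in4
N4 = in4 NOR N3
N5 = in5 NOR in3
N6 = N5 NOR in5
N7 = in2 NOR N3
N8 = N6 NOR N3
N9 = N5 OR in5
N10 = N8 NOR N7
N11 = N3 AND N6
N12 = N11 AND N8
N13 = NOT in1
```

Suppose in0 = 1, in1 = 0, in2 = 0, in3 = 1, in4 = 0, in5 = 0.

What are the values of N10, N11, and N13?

N10 = 0, N11 = 0, N13 = 1

N1 = in0 NOR in2 = 1 NOR 0 = 0
N2 = NOT N1 = NOT 0 = 1
N3 = N2 NOR in4 = 1 NOR 0 = 0
N5 = in5 NOR in3 = 0 NOR 1 = 0
N6 = N5 NOR in5 = 0 NOR 0 = 1
N7 = in2 NOR N3 = 0 NOR 0 = 1
N8 = N6 NOR N3 = 1 NOR 0 = 0
N10 = N8 NOR N7 = 0 NOR 1 = 0
N11 = N3 AND N6 = 0 AND 1 = 0
N13 = NOT in1 = NOT 0 = 1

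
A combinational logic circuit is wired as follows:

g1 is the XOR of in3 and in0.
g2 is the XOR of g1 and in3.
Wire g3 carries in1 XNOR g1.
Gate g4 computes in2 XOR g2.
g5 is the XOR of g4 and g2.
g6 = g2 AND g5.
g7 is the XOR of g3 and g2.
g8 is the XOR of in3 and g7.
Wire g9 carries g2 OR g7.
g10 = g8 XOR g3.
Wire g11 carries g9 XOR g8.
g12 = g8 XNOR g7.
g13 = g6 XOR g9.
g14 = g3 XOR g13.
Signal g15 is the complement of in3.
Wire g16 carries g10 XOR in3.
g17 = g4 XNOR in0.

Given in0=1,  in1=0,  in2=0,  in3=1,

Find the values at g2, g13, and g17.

g2 = 1, g13 = 1, g17 = 1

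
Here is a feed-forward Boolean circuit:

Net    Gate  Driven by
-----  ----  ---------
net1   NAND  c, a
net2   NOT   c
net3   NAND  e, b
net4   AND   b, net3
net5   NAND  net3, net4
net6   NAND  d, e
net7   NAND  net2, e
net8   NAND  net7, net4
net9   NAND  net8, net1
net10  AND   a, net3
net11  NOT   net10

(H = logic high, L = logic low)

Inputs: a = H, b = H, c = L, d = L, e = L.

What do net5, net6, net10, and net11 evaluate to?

net5 = L, net6 = H, net10 = H, net11 = L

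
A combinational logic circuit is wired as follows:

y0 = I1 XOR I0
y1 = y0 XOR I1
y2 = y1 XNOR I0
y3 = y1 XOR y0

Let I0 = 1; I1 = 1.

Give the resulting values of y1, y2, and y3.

y1 = 1, y2 = 1, y3 = 1

y0 = I1 XOR I0 = 1 XOR 1 = 0
y1 = y0 XOR I1 = 0 XOR 1 = 1
y2 = y1 XNOR I0 = 1 XNOR 1 = 1
y3 = y1 XOR y0 = 1 XOR 0 = 1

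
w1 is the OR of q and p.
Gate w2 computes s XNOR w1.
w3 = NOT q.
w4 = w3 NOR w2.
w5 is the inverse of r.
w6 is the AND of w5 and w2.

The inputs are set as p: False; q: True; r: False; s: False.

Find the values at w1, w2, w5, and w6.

w1 = q OR p = True OR False = True
w2 = s XNOR w1 = False XNOR True = False
w5 = NOT r = NOT False = True
w6 = w5 AND w2 = True AND False = False

w1 = True  w2 = False  w5 = True  w6 = False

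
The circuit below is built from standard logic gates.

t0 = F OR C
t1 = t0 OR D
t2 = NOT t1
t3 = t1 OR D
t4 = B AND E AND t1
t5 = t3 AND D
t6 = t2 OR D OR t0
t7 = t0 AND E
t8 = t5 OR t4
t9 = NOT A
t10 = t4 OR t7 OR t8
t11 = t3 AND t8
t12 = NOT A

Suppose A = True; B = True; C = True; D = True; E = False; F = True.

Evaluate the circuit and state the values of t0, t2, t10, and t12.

t0 = F OR C = True OR True = True
t1 = t0 OR D = True OR True = True
t2 = NOT t1 = NOT True = False
t3 = t1 OR D = True OR True = True
t4 = B AND E AND t1 = True AND False AND True = False
t5 = t3 AND D = True AND True = True
t7 = t0 AND E = True AND False = False
t8 = t5 OR t4 = True OR False = True
t10 = t4 OR t7 OR t8 = False OR False OR True = True
t12 = NOT A = NOT True = False

t0 = True, t2 = False, t10 = True, t12 = False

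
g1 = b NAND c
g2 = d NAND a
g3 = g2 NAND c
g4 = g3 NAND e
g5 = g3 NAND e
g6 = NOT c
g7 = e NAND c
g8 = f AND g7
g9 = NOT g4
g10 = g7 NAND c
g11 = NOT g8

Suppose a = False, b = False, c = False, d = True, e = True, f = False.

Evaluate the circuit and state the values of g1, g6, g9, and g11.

g1 = True  g6 = True  g9 = True  g11 = True

g1 = b NAND c = False NAND False = True
g2 = d NAND a = True NAND False = True
g3 = g2 NAND c = True NAND False = True
g4 = g3 NAND e = True NAND True = False
g6 = NOT c = NOT False = True
g7 = e NAND c = True NAND False = True
g8 = f AND g7 = False AND True = False
g9 = NOT g4 = NOT False = True
g11 = NOT g8 = NOT False = True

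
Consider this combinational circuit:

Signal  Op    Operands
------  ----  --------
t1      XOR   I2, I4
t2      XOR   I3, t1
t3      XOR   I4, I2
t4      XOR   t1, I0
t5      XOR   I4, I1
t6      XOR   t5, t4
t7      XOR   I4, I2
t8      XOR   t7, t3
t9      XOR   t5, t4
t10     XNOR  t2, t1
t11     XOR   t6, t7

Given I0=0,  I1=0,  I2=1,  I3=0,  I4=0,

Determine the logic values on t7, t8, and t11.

t1 = I2 XOR I4 = 1 XOR 0 = 1
t3 = I4 XOR I2 = 0 XOR 1 = 1
t4 = t1 XOR I0 = 1 XOR 0 = 1
t5 = I4 XOR I1 = 0 XOR 0 = 0
t6 = t5 XOR t4 = 0 XOR 1 = 1
t7 = I4 XOR I2 = 0 XOR 1 = 1
t8 = t7 XOR t3 = 1 XOR 1 = 0
t11 = t6 XOR t7 = 1 XOR 1 = 0

t7 = 1, t8 = 0, t11 = 0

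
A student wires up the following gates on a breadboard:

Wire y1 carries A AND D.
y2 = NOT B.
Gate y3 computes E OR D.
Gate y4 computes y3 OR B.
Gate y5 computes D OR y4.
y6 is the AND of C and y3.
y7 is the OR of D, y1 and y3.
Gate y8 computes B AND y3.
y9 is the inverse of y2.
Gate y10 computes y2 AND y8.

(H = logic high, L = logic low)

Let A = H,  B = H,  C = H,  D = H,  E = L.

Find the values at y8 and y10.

y2 = NOT B = NOT H = L
y3 = E OR D = L OR H = H
y8 = B AND y3 = H AND H = H
y10 = y2 AND y8 = L AND H = L

y8 = H, y10 = L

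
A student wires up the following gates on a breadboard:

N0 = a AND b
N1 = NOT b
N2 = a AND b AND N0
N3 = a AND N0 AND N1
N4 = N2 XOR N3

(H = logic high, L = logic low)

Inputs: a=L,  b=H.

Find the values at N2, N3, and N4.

N2 = L, N3 = L, N4 = L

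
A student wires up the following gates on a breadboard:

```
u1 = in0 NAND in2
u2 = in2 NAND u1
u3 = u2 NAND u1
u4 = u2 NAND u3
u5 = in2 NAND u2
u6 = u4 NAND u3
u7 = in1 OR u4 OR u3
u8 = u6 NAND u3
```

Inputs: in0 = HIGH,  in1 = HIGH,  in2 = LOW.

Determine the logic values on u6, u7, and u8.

u1 = in0 NAND in2 = HIGH NAND LOW = HIGH
u2 = in2 NAND u1 = LOW NAND HIGH = HIGH
u3 = u2 NAND u1 = HIGH NAND HIGH = LOW
u4 = u2 NAND u3 = HIGH NAND LOW = HIGH
u6 = u4 NAND u3 = HIGH NAND LOW = HIGH
u7 = in1 OR u4 OR u3 = HIGH OR HIGH OR LOW = HIGH
u8 = u6 NAND u3 = HIGH NAND LOW = HIGH

u6 = HIGH; u7 = HIGH; u8 = HIGH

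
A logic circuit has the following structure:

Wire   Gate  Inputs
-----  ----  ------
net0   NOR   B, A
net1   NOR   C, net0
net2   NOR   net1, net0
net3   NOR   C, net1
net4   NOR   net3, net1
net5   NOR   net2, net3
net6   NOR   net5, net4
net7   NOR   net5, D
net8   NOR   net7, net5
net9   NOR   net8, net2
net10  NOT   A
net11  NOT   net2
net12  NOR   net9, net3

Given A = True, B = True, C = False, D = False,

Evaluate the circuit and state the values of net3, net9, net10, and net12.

net0 = B NOR A = True NOR True = False
net1 = C NOR net0 = False NOR False = True
net2 = net1 NOR net0 = True NOR False = False
net3 = C NOR net1 = False NOR True = False
net5 = net2 NOR net3 = False NOR False = True
net7 = net5 NOR D = True NOR False = False
net8 = net7 NOR net5 = False NOR True = False
net9 = net8 NOR net2 = False NOR False = True
net10 = NOT A = NOT True = False
net12 = net9 NOR net3 = True NOR False = False

net3 = False, net9 = True, net10 = False, net12 = False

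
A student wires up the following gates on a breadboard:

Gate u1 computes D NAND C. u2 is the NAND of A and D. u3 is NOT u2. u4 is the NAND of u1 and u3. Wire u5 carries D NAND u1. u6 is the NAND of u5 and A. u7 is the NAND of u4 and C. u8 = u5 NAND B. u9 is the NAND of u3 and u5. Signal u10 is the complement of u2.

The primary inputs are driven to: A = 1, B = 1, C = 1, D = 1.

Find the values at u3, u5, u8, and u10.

u3 = 1, u5 = 1, u8 = 0, u10 = 1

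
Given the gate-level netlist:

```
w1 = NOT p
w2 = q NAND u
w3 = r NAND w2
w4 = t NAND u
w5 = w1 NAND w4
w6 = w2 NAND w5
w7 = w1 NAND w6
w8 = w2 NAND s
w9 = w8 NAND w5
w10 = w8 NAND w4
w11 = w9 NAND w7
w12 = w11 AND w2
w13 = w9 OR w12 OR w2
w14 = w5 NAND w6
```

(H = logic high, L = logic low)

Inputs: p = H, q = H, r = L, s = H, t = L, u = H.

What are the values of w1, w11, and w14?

w1 = L, w11 = H, w14 = L

w1 = NOT p = NOT H = L
w2 = q NAND u = H NAND H = L
w4 = t NAND u = L NAND H = H
w5 = w1 NAND w4 = L NAND H = H
w6 = w2 NAND w5 = L NAND H = H
w7 = w1 NAND w6 = L NAND H = H
w8 = w2 NAND s = L NAND H = H
w9 = w8 NAND w5 = H NAND H = L
w11 = w9 NAND w7 = L NAND H = H
w14 = w5 NAND w6 = H NAND H = L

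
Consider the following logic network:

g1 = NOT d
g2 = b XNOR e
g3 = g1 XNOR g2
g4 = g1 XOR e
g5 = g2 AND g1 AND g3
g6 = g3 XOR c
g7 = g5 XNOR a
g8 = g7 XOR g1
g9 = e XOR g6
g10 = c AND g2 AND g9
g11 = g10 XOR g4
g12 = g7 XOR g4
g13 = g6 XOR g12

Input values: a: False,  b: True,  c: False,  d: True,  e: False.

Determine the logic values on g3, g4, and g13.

g3 = True; g4 = False; g13 = False

g1 = NOT d = NOT True = False
g2 = b XNOR e = True XNOR False = False
g3 = g1 XNOR g2 = False XNOR False = True
g4 = g1 XOR e = False XOR False = False
g5 = g2 AND g1 AND g3 = False AND False AND True = False
g6 = g3 XOR c = True XOR False = True
g7 = g5 XNOR a = False XNOR False = True
g12 = g7 XOR g4 = True XOR False = True
g13 = g6 XOR g12 = True XOR True = False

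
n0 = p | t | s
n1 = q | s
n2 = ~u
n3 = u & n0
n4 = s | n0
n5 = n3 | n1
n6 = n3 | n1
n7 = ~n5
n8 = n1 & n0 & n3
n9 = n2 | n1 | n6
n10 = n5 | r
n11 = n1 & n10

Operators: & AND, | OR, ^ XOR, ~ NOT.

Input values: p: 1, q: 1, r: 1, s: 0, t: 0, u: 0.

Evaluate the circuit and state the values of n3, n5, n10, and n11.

n0 = p OR t OR s = 1 OR 0 OR 0 = 1
n1 = q OR s = 1 OR 0 = 1
n3 = u AND n0 = 0 AND 1 = 0
n5 = n3 OR n1 = 0 OR 1 = 1
n10 = n5 OR r = 1 OR 1 = 1
n11 = n1 AND n10 = 1 AND 1 = 1

n3 = 0; n5 = 1; n10 = 1; n11 = 1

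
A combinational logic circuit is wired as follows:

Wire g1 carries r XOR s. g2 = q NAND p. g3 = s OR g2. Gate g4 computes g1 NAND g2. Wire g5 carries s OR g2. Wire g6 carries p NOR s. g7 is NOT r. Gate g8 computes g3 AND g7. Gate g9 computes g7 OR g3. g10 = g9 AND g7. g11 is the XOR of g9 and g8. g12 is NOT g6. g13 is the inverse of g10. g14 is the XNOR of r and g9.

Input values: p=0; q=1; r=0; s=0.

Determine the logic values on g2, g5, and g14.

g2 = 1  g5 = 1  g14 = 0

g2 = q NAND p = 1 NAND 0 = 1
g3 = s OR g2 = 0 OR 1 = 1
g5 = s OR g2 = 0 OR 1 = 1
g7 = NOT r = NOT 0 = 1
g9 = g7 OR g3 = 1 OR 1 = 1
g14 = r XNOR g9 = 0 XNOR 1 = 0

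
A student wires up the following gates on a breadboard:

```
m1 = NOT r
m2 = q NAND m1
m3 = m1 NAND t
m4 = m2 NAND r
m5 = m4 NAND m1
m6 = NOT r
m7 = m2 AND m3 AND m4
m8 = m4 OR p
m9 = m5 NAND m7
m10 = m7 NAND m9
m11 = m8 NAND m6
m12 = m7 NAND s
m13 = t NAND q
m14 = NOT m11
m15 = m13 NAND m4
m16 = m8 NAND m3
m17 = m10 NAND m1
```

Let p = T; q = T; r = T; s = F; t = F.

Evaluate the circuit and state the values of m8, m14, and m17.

m8 = T; m14 = F; m17 = T

m1 = NOT r = NOT T = F
m2 = q NAND m1 = T NAND F = T
m3 = m1 NAND t = F NAND F = T
m4 = m2 NAND r = T NAND T = F
m5 = m4 NAND m1 = F NAND F = T
m6 = NOT r = NOT T = F
m7 = m2 AND m3 AND m4 = T AND T AND F = F
m8 = m4 OR p = F OR T = T
m9 = m5 NAND m7 = T NAND F = T
m10 = m7 NAND m9 = F NAND T = T
m11 = m8 NAND m6 = T NAND F = T
m14 = NOT m11 = NOT T = F
m17 = m10 NAND m1 = T NAND F = T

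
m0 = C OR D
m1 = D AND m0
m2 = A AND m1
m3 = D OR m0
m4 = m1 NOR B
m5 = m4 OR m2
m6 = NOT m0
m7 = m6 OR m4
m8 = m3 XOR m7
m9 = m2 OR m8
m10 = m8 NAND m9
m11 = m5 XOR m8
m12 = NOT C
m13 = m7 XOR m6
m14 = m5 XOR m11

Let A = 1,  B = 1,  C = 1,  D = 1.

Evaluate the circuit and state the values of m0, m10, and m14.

m0 = C OR D = 1 OR 1 = 1
m1 = D AND m0 = 1 AND 1 = 1
m2 = A AND m1 = 1 AND 1 = 1
m3 = D OR m0 = 1 OR 1 = 1
m4 = m1 NOR B = 1 NOR 1 = 0
m5 = m4 OR m2 = 0 OR 1 = 1
m6 = NOT m0 = NOT 1 = 0
m7 = m6 OR m4 = 0 OR 0 = 0
m8 = m3 XOR m7 = 1 XOR 0 = 1
m9 = m2 OR m8 = 1 OR 1 = 1
m10 = m8 NAND m9 = 1 NAND 1 = 0
m11 = m5 XOR m8 = 1 XOR 1 = 0
m14 = m5 XOR m11 = 1 XOR 0 = 1

m0 = 1, m10 = 0, m14 = 1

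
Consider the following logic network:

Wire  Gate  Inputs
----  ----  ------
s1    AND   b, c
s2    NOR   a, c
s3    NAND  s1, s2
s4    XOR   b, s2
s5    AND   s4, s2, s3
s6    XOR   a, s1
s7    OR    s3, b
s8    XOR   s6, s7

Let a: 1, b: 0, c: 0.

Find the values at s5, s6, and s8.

s5 = 0, s6 = 1, s8 = 0

s1 = b AND c = 0 AND 0 = 0
s2 = a NOR c = 1 NOR 0 = 0
s3 = s1 NAND s2 = 0 NAND 0 = 1
s4 = b XOR s2 = 0 XOR 0 = 0
s5 = s4 AND s2 AND s3 = 0 AND 0 AND 1 = 0
s6 = a XOR s1 = 1 XOR 0 = 1
s7 = s3 OR b = 1 OR 0 = 1
s8 = s6 XOR s7 = 1 XOR 1 = 0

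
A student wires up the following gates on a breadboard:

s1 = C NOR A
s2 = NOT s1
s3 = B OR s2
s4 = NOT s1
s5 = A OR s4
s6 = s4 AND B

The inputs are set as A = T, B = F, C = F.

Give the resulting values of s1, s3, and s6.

s1 = C NOR A = F NOR T = F
s2 = NOT s1 = NOT F = T
s3 = B OR s2 = F OR T = T
s4 = NOT s1 = NOT F = T
s6 = s4 AND B = T AND F = F

s1 = F  s3 = T  s6 = F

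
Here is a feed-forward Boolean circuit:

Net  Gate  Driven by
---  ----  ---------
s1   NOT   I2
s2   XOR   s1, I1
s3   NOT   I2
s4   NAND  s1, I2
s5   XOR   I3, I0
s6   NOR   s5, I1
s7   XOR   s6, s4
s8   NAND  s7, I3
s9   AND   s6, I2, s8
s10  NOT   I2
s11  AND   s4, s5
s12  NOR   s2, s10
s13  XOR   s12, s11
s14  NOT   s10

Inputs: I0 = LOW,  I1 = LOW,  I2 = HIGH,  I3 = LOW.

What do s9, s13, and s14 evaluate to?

s1 = NOT I2 = NOT HIGH = LOW
s2 = s1 XOR I1 = LOW XOR LOW = LOW
s4 = s1 NAND I2 = LOW NAND HIGH = HIGH
s5 = I3 XOR I0 = LOW XOR LOW = LOW
s6 = s5 NOR I1 = LOW NOR LOW = HIGH
s7 = s6 XOR s4 = HIGH XOR HIGH = LOW
s8 = s7 NAND I3 = LOW NAND LOW = HIGH
s9 = s6 AND I2 AND s8 = HIGH AND HIGH AND HIGH = HIGH
s10 = NOT I2 = NOT HIGH = LOW
s11 = s4 AND s5 = HIGH AND LOW = LOW
s12 = s2 NOR s10 = LOW NOR LOW = HIGH
s13 = s12 XOR s11 = HIGH XOR LOW = HIGH
s14 = NOT s10 = NOT LOW = HIGH

s9 = HIGH; s13 = HIGH; s14 = HIGH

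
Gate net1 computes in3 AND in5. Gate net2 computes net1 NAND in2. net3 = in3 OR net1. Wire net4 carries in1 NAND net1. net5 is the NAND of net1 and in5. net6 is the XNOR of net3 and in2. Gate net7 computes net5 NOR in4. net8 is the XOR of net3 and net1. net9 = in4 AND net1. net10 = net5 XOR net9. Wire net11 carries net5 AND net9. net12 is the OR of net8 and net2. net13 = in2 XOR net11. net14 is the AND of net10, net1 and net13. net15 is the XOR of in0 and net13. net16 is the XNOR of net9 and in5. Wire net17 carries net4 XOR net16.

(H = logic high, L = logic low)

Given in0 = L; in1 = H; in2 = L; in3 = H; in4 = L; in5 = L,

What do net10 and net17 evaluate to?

net10 = H, net17 = L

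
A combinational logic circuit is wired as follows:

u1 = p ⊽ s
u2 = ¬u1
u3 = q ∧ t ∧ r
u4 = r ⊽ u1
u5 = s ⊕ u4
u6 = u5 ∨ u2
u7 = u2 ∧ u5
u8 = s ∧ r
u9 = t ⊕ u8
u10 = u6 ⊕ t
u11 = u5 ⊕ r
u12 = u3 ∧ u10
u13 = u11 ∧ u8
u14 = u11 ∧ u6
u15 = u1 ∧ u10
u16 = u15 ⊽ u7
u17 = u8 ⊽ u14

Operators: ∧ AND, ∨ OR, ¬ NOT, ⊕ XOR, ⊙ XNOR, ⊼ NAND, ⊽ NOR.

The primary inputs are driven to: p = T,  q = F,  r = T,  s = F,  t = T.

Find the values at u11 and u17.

u11 = T; u17 = F

u1 = p NOR s = T NOR F = F
u2 = NOT u1 = NOT F = T
u4 = r NOR u1 = T NOR F = F
u5 = s XOR u4 = F XOR F = F
u6 = u5 OR u2 = F OR T = T
u8 = s AND r = F AND T = F
u11 = u5 XOR r = F XOR T = T
u14 = u11 AND u6 = T AND T = T
u17 = u8 NOR u14 = F NOR T = F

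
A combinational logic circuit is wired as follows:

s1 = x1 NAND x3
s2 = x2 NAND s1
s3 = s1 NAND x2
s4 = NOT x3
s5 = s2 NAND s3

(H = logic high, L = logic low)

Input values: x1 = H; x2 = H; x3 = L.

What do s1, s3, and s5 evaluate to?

s1 = H, s3 = L, s5 = H

s1 = x1 NAND x3 = H NAND L = H
s2 = x2 NAND s1 = H NAND H = L
s3 = s1 NAND x2 = H NAND H = L
s5 = s2 NAND s3 = L NAND L = H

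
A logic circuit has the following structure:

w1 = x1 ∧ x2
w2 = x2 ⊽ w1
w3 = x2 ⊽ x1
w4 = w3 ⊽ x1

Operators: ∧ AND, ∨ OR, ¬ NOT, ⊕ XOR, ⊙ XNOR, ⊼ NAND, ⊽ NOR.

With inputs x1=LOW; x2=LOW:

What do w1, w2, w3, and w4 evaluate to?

w1 = x1 AND x2 = LOW AND LOW = LOW
w2 = x2 NOR w1 = LOW NOR LOW = HIGH
w3 = x2 NOR x1 = LOW NOR LOW = HIGH
w4 = w3 NOR x1 = HIGH NOR LOW = LOW

w1 = LOW; w2 = HIGH; w3 = HIGH; w4 = LOW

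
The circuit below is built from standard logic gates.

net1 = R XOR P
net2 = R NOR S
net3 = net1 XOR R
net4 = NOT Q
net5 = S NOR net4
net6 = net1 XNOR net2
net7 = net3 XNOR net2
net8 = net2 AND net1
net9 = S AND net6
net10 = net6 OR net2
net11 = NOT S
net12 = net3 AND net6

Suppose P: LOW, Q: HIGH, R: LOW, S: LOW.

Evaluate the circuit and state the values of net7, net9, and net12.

net7 = LOW, net9 = LOW, net12 = LOW

net1 = R XOR P = LOW XOR LOW = LOW
net2 = R NOR S = LOW NOR LOW = HIGH
net3 = net1 XOR R = LOW XOR LOW = LOW
net6 = net1 XNOR net2 = LOW XNOR HIGH = LOW
net7 = net3 XNOR net2 = LOW XNOR HIGH = LOW
net9 = S AND net6 = LOW AND LOW = LOW
net12 = net3 AND net6 = LOW AND LOW = LOW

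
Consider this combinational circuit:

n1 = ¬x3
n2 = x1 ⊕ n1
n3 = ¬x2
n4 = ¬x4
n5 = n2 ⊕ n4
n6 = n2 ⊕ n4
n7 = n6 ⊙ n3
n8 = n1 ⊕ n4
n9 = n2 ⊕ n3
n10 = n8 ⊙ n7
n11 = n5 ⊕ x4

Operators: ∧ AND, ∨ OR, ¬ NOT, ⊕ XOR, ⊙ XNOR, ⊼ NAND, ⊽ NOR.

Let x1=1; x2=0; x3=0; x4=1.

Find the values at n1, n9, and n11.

n1 = 1  n9 = 1  n11 = 1

n1 = NOT x3 = NOT 0 = 1
n2 = x1 XOR n1 = 1 XOR 1 = 0
n3 = NOT x2 = NOT 0 = 1
n4 = NOT x4 = NOT 1 = 0
n5 = n2 XOR n4 = 0 XOR 0 = 0
n9 = n2 XOR n3 = 0 XOR 1 = 1
n11 = n5 XOR x4 = 0 XOR 1 = 1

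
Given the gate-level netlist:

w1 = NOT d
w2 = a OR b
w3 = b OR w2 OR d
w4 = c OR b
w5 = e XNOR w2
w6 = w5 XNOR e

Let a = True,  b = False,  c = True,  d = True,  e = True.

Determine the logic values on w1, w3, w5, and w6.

w1 = False, w3 = True, w5 = True, w6 = True

w1 = NOT d = NOT True = False
w2 = a OR b = True OR False = True
w3 = b OR w2 OR d = False OR True OR True = True
w5 = e XNOR w2 = True XNOR True = True
w6 = w5 XNOR e = True XNOR True = True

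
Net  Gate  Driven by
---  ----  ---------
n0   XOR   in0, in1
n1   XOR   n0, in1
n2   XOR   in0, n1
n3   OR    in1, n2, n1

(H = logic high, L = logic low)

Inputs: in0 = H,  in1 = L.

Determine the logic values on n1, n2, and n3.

n1 = H; n2 = L; n3 = H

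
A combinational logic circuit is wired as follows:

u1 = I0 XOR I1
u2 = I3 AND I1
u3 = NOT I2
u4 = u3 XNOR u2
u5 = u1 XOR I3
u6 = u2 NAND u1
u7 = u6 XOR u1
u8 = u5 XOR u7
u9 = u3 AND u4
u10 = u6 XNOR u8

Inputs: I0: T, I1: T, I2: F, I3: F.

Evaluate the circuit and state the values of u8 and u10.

u1 = I0 XOR I1 = T XOR T = F
u2 = I3 AND I1 = F AND T = F
u5 = u1 XOR I3 = F XOR F = F
u6 = u2 NAND u1 = F NAND F = T
u7 = u6 XOR u1 = T XOR F = T
u8 = u5 XOR u7 = F XOR T = T
u10 = u6 XNOR u8 = T XNOR T = T

u8 = T, u10 = T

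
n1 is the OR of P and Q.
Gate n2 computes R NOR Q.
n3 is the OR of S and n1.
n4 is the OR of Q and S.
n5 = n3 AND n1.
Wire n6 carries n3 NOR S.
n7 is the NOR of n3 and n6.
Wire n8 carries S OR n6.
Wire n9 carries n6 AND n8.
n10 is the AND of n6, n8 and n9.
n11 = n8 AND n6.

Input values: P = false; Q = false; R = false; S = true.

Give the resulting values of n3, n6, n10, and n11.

n3 = true, n6 = false, n10 = false, n11 = false

n1 = P OR Q = false OR false = false
n3 = S OR n1 = true OR false = true
n6 = n3 NOR S = true NOR true = false
n8 = S OR n6 = true OR false = true
n9 = n6 AND n8 = false AND true = false
n10 = n6 AND n8 AND n9 = false AND true AND false = false
n11 = n8 AND n6 = true AND false = false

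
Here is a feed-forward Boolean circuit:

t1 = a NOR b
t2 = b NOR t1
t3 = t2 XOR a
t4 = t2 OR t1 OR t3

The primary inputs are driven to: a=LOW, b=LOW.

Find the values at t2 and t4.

t2 = LOW  t4 = HIGH

t1 = a NOR b = LOW NOR LOW = HIGH
t2 = b NOR t1 = LOW NOR HIGH = LOW
t3 = t2 XOR a = LOW XOR LOW = LOW
t4 = t2 OR t1 OR t3 = LOW OR HIGH OR LOW = HIGH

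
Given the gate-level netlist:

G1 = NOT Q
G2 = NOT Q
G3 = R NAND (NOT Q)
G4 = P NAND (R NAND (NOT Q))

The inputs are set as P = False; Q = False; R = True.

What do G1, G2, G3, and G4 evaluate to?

G1 = NOT False = True
G2 = NOT False = True
G3 = True NAND (NOT False) = False
G4 = False NAND (True NAND (NOT False)) = True

G1 = True; G2 = True; G3 = False; G4 = True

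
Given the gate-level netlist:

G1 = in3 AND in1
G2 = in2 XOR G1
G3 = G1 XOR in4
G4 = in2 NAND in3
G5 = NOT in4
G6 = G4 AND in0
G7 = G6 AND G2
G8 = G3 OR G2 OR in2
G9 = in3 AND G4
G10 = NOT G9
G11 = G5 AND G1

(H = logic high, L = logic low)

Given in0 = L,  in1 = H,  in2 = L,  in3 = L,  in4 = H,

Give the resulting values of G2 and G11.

G2 = L  G11 = L

G1 = in3 AND in1 = L AND H = L
G2 = in2 XOR G1 = L XOR L = L
G5 = NOT in4 = NOT H = L
G11 = G5 AND G1 = L AND L = L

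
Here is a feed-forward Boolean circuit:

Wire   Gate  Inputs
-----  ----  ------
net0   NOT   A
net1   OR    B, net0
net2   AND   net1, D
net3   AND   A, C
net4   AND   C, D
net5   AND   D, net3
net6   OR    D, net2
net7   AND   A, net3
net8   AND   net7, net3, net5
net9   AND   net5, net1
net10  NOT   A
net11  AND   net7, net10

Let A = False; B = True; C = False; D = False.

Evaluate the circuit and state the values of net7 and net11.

net3 = A AND C = False AND False = False
net7 = A AND net3 = False AND False = False
net10 = NOT A = NOT False = True
net11 = net7 AND net10 = False AND True = False

net7 = False; net11 = False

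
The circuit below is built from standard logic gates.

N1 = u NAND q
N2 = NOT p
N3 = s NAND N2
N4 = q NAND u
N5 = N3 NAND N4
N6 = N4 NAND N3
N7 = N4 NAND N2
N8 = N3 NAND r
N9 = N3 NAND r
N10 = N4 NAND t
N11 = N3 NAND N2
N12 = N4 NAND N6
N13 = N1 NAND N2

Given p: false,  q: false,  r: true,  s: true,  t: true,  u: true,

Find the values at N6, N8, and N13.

N1 = u NAND q = true NAND false = true
N2 = NOT p = NOT false = true
N3 = s NAND N2 = true NAND true = false
N4 = q NAND u = false NAND true = true
N6 = N4 NAND N3 = true NAND false = true
N8 = N3 NAND r = false NAND true = true
N13 = N1 NAND N2 = true NAND true = false

N6 = true; N8 = true; N13 = false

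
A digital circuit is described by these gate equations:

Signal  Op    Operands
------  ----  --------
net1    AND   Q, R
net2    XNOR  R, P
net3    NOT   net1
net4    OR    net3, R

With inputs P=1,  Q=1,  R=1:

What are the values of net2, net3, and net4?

net1 = Q AND R = 1 AND 1 = 1
net2 = R XNOR P = 1 XNOR 1 = 1
net3 = NOT net1 = NOT 1 = 0
net4 = net3 OR R = 0 OR 1 = 1

net2 = 1, net3 = 0, net4 = 1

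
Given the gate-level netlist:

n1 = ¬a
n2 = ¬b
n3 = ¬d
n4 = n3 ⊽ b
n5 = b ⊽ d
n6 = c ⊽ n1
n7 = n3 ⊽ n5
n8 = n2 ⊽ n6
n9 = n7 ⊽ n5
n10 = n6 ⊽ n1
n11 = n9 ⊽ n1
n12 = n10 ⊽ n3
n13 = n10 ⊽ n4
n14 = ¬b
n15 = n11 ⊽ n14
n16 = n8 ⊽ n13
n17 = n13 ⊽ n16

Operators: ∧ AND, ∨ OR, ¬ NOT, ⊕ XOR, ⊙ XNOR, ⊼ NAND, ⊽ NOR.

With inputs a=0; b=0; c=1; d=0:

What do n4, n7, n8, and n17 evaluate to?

n4 = 0; n7 = 0; n8 = 0; n17 = 0

n1 = NOT a = NOT 0 = 1
n2 = NOT b = NOT 0 = 1
n3 = NOT d = NOT 0 = 1
n4 = n3 NOR b = 1 NOR 0 = 0
n5 = b NOR d = 0 NOR 0 = 1
n6 = c NOR n1 = 1 NOR 1 = 0
n7 = n3 NOR n5 = 1 NOR 1 = 0
n8 = n2 NOR n6 = 1 NOR 0 = 0
n10 = n6 NOR n1 = 0 NOR 1 = 0
n13 = n10 NOR n4 = 0 NOR 0 = 1
n16 = n8 NOR n13 = 0 NOR 1 = 0
n17 = n13 NOR n16 = 1 NOR 0 = 0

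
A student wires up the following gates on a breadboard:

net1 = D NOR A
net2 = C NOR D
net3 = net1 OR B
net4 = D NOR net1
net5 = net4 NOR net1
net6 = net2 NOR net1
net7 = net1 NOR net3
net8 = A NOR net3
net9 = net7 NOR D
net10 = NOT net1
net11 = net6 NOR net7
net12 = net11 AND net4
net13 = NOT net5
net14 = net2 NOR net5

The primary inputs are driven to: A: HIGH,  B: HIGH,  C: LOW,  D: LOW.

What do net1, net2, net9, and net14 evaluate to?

net1 = D NOR A = LOW NOR HIGH = LOW
net2 = C NOR D = LOW NOR LOW = HIGH
net3 = net1 OR B = LOW OR HIGH = HIGH
net4 = D NOR net1 = LOW NOR LOW = HIGH
net5 = net4 NOR net1 = HIGH NOR LOW = LOW
net7 = net1 NOR net3 = LOW NOR HIGH = LOW
net9 = net7 NOR D = LOW NOR LOW = HIGH
net14 = net2 NOR net5 = HIGH NOR LOW = LOW

net1 = LOW, net2 = HIGH, net9 = HIGH, net14 = LOW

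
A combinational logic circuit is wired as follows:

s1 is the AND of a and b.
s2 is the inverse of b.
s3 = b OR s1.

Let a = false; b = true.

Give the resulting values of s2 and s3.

s1 = a AND b = false AND true = false
s2 = NOT b = NOT true = false
s3 = b OR s1 = true OR false = true

s2 = false  s3 = true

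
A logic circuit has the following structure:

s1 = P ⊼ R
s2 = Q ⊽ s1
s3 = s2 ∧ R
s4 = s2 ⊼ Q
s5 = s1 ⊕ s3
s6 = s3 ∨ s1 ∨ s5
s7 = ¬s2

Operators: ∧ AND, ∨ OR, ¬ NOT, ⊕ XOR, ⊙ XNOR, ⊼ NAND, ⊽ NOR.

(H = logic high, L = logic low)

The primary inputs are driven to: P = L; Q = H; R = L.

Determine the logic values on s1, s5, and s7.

s1 = H; s5 = H; s7 = H

s1 = P NAND R = L NAND L = H
s2 = Q NOR s1 = H NOR H = L
s3 = s2 AND R = L AND L = L
s5 = s1 XOR s3 = H XOR L = H
s7 = NOT s2 = NOT L = H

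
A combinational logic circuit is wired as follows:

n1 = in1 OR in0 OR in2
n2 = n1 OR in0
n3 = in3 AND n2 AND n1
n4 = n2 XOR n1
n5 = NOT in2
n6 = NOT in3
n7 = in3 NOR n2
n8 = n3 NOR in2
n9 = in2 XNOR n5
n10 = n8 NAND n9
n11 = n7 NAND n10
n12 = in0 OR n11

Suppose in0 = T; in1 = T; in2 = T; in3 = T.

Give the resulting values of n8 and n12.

n8 = F, n12 = T

n1 = in1 OR in0 OR in2 = T OR T OR T = T
n2 = n1 OR in0 = T OR T = T
n3 = in3 AND n2 AND n1 = T AND T AND T = T
n5 = NOT in2 = NOT T = F
n7 = in3 NOR n2 = T NOR T = F
n8 = n3 NOR in2 = T NOR T = F
n9 = in2 XNOR n5 = T XNOR F = F
n10 = n8 NAND n9 = F NAND F = T
n11 = n7 NAND n10 = F NAND T = T
n12 = in0 OR n11 = T OR T = T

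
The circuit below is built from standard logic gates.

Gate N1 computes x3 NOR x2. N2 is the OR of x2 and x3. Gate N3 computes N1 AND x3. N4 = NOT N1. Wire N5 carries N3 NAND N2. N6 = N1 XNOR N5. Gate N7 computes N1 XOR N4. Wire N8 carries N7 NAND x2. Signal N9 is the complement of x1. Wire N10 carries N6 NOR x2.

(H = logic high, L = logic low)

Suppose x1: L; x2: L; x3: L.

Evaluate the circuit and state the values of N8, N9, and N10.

N8 = H, N9 = H, N10 = L

N1 = x3 NOR x2 = L NOR L = H
N2 = x2 OR x3 = L OR L = L
N3 = N1 AND x3 = H AND L = L
N4 = NOT N1 = NOT H = L
N5 = N3 NAND N2 = L NAND L = H
N6 = N1 XNOR N5 = H XNOR H = H
N7 = N1 XOR N4 = H XOR L = H
N8 = N7 NAND x2 = H NAND L = H
N9 = NOT x1 = NOT L = H
N10 = N6 NOR x2 = H NOR L = L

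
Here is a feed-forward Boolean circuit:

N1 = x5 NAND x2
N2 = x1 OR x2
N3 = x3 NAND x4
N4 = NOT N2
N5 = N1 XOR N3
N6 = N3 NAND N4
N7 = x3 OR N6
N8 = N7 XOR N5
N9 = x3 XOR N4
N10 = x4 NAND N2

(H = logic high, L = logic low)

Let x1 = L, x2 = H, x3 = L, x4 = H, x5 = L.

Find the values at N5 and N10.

N5 = L, N10 = L

N1 = x5 NAND x2 = L NAND H = H
N2 = x1 OR x2 = L OR H = H
N3 = x3 NAND x4 = L NAND H = H
N5 = N1 XOR N3 = H XOR H = L
N10 = x4 NAND N2 = H NAND H = L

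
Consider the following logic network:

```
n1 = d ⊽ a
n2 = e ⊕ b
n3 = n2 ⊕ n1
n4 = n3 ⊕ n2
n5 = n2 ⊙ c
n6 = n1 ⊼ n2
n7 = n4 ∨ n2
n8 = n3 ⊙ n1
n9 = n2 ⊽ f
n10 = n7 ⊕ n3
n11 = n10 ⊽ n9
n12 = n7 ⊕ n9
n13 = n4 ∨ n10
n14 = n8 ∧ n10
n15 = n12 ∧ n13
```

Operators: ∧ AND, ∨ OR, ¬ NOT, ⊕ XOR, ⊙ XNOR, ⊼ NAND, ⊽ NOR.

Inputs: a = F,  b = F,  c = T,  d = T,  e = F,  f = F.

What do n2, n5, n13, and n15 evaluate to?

n2 = F; n5 = F; n13 = F; n15 = F

n1 = d NOR a = T NOR F = F
n2 = e XOR b = F XOR F = F
n3 = n2 XOR n1 = F XOR F = F
n4 = n3 XOR n2 = F XOR F = F
n5 = n2 XNOR c = F XNOR T = F
n7 = n4 OR n2 = F OR F = F
n9 = n2 NOR f = F NOR F = T
n10 = n7 XOR n3 = F XOR F = F
n12 = n7 XOR n9 = F XOR T = T
n13 = n4 OR n10 = F OR F = F
n15 = n12 AND n13 = T AND F = F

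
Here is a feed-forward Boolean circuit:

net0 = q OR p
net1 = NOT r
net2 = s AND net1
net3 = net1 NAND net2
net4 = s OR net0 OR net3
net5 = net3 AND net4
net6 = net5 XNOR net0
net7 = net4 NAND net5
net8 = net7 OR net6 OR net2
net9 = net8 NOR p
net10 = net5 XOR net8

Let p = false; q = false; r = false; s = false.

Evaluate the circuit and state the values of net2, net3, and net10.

net2 = false, net3 = true, net10 = true

net0 = q OR p = false OR false = false
net1 = NOT r = NOT false = true
net2 = s AND net1 = false AND true = false
net3 = net1 NAND net2 = true NAND false = true
net4 = s OR net0 OR net3 = false OR false OR true = true
net5 = net3 AND net4 = true AND true = true
net6 = net5 XNOR net0 = true XNOR false = false
net7 = net4 NAND net5 = true NAND true = false
net8 = net7 OR net6 OR net2 = false OR false OR false = false
net10 = net5 XOR net8 = true XOR false = true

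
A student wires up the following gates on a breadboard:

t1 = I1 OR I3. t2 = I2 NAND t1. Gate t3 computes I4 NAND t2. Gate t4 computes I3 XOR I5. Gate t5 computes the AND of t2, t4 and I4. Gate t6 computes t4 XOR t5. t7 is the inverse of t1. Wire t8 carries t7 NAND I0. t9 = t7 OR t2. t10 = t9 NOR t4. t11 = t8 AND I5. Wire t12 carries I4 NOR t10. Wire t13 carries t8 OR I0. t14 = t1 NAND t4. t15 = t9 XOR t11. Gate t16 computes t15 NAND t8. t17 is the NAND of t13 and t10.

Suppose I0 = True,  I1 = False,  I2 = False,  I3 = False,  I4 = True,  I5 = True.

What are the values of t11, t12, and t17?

t11 = False, t12 = False, t17 = True

t1 = I1 OR I3 = False OR False = False
t2 = I2 NAND t1 = False NAND False = True
t4 = I3 XOR I5 = False XOR True = True
t7 = NOT t1 = NOT False = True
t8 = t7 NAND I0 = True NAND True = False
t9 = t7 OR t2 = True OR True = True
t10 = t9 NOR t4 = True NOR True = False
t11 = t8 AND I5 = False AND True = False
t12 = I4 NOR t10 = True NOR False = False
t13 = t8 OR I0 = False OR True = True
t17 = t13 NAND t10 = True NAND False = True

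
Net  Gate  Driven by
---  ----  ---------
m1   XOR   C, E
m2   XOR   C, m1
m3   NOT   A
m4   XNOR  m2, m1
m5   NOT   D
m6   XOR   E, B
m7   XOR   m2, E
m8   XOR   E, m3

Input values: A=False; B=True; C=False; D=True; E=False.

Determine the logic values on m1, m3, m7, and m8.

m1 = False; m3 = True; m7 = False; m8 = True

m1 = C XOR E = False XOR False = False
m2 = C XOR m1 = False XOR False = False
m3 = NOT A = NOT False = True
m7 = m2 XOR E = False XOR False = False
m8 = E XOR m3 = False XOR True = True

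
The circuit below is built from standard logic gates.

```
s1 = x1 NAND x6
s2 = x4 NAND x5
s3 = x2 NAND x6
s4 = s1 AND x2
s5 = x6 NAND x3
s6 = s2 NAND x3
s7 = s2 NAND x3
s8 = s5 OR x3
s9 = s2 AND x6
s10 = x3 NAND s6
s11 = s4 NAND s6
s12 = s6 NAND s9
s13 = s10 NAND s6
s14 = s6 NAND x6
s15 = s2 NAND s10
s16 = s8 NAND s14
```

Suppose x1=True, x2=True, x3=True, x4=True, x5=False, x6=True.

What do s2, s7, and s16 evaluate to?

s2 = True  s7 = False  s16 = False

s2 = x4 NAND x5 = True NAND False = True
s5 = x6 NAND x3 = True NAND True = False
s6 = s2 NAND x3 = True NAND True = False
s7 = s2 NAND x3 = True NAND True = False
s8 = s5 OR x3 = False OR True = True
s14 = s6 NAND x6 = False NAND True = True
s16 = s8 NAND s14 = True NAND True = False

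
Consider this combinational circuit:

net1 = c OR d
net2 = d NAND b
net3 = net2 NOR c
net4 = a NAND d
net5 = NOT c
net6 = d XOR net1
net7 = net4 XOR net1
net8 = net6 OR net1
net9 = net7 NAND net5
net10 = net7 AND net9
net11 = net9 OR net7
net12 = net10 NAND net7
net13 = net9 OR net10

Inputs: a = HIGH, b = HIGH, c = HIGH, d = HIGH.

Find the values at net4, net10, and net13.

net1 = c OR d = HIGH OR HIGH = HIGH
net4 = a NAND d = HIGH NAND HIGH = LOW
net5 = NOT c = NOT HIGH = LOW
net7 = net4 XOR net1 = LOW XOR HIGH = HIGH
net9 = net7 NAND net5 = HIGH NAND LOW = HIGH
net10 = net7 AND net9 = HIGH AND HIGH = HIGH
net13 = net9 OR net10 = HIGH OR HIGH = HIGH

net4 = LOW, net10 = HIGH, net13 = HIGH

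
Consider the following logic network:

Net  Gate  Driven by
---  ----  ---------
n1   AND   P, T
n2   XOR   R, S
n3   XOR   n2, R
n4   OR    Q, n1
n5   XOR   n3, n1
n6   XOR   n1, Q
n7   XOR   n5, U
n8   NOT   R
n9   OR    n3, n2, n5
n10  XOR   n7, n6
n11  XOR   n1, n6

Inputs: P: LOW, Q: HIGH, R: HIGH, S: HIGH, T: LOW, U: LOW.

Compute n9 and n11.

n9 = HIGH  n11 = HIGH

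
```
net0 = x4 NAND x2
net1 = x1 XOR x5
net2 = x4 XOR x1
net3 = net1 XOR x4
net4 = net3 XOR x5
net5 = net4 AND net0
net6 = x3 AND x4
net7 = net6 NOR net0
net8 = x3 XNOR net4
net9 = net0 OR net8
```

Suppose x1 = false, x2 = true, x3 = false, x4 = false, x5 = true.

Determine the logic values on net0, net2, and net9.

net0 = x4 NAND x2 = false NAND true = true
net1 = x1 XOR x5 = false XOR true = true
net2 = x4 XOR x1 = false XOR false = false
net3 = net1 XOR x4 = true XOR false = true
net4 = net3 XOR x5 = true XOR true = false
net8 = x3 XNOR net4 = false XNOR false = true
net9 = net0 OR net8 = true OR true = true

net0 = true, net2 = false, net9 = true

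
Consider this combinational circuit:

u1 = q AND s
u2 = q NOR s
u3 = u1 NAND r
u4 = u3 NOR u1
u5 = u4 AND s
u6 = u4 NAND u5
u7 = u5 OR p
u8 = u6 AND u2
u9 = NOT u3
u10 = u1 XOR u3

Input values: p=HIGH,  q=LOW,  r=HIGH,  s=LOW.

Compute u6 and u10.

u1 = q AND s = LOW AND LOW = LOW
u3 = u1 NAND r = LOW NAND HIGH = HIGH
u4 = u3 NOR u1 = HIGH NOR LOW = LOW
u5 = u4 AND s = LOW AND LOW = LOW
u6 = u4 NAND u5 = LOW NAND LOW = HIGH
u10 = u1 XOR u3 = LOW XOR HIGH = HIGH

u6 = HIGH; u10 = HIGH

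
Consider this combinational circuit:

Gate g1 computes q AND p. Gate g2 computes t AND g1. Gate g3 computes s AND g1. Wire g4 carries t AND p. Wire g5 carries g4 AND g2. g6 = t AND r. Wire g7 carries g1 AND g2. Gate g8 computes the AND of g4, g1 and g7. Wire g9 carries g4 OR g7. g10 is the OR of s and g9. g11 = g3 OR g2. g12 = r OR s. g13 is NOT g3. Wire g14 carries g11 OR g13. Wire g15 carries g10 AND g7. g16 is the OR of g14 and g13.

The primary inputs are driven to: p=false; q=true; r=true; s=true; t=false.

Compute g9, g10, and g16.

g9 = false  g10 = true  g16 = true

g1 = q AND p = true AND false = false
g2 = t AND g1 = false AND false = false
g3 = s AND g1 = true AND false = false
g4 = t AND p = false AND false = false
g7 = g1 AND g2 = false AND false = false
g9 = g4 OR g7 = false OR false = false
g10 = s OR g9 = true OR false = true
g11 = g3 OR g2 = false OR false = false
g13 = NOT g3 = NOT false = true
g14 = g11 OR g13 = false OR true = true
g16 = g14 OR g13 = true OR true = true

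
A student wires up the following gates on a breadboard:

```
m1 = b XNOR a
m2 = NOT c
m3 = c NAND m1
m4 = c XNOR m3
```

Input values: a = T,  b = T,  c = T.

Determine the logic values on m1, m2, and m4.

m1 = b XNOR a = T XNOR T = T
m2 = NOT c = NOT T = F
m3 = c NAND m1 = T NAND T = F
m4 = c XNOR m3 = T XNOR F = F

m1 = T, m2 = F, m4 = F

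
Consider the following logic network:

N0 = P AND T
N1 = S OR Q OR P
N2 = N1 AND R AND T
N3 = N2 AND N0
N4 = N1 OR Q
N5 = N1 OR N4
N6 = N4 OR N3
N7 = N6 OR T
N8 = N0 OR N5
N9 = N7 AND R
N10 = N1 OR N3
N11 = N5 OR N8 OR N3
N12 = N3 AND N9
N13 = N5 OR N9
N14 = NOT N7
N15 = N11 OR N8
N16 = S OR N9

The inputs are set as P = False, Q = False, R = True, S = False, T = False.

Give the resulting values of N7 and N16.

N7 = False  N16 = False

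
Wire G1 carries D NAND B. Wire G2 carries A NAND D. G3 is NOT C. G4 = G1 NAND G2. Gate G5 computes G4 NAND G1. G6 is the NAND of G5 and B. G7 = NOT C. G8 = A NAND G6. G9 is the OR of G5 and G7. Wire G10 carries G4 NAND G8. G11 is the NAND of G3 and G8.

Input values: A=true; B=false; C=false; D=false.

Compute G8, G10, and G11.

G8 = false; G10 = true; G11 = true

G1 = D NAND B = false NAND false = true
G2 = A NAND D = true NAND false = true
G3 = NOT C = NOT false = true
G4 = G1 NAND G2 = true NAND true = false
G5 = G4 NAND G1 = false NAND true = true
G6 = G5 NAND B = true NAND false = true
G8 = A NAND G6 = true NAND true = false
G10 = G4 NAND G8 = false NAND false = true
G11 = G3 NAND G8 = true NAND false = true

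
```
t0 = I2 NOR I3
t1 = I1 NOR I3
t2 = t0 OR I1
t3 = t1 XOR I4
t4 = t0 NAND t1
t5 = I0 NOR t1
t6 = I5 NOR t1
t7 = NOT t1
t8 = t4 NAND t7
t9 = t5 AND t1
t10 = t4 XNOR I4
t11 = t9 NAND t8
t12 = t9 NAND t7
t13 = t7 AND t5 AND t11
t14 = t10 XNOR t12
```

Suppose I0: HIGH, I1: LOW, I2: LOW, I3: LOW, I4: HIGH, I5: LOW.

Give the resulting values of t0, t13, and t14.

t0 = HIGH, t13 = LOW, t14 = LOW

t0 = I2 NOR I3 = LOW NOR LOW = HIGH
t1 = I1 NOR I3 = LOW NOR LOW = HIGH
t4 = t0 NAND t1 = HIGH NAND HIGH = LOW
t5 = I0 NOR t1 = HIGH NOR HIGH = LOW
t7 = NOT t1 = NOT HIGH = LOW
t8 = t4 NAND t7 = LOW NAND LOW = HIGH
t9 = t5 AND t1 = LOW AND HIGH = LOW
t10 = t4 XNOR I4 = LOW XNOR HIGH = LOW
t11 = t9 NAND t8 = LOW NAND HIGH = HIGH
t12 = t9 NAND t7 = LOW NAND LOW = HIGH
t13 = t7 AND t5 AND t11 = LOW AND LOW AND HIGH = LOW
t14 = t10 XNOR t12 = LOW XNOR HIGH = LOW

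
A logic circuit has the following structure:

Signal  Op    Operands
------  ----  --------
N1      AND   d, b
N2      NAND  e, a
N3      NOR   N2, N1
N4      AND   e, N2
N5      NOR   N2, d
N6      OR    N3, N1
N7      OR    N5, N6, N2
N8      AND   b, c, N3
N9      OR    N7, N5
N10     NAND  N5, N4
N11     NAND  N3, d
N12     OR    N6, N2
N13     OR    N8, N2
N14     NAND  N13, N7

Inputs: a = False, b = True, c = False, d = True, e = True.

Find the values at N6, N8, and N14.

N1 = d AND b = True AND True = True
N2 = e NAND a = True NAND False = True
N3 = N2 NOR N1 = True NOR True = False
N5 = N2 NOR d = True NOR True = False
N6 = N3 OR N1 = False OR True = True
N7 = N5 OR N6 OR N2 = False OR True OR True = True
N8 = b AND c AND N3 = True AND False AND False = False
N13 = N8 OR N2 = False OR True = True
N14 = N13 NAND N7 = True NAND True = False

N6 = True, N8 = False, N14 = False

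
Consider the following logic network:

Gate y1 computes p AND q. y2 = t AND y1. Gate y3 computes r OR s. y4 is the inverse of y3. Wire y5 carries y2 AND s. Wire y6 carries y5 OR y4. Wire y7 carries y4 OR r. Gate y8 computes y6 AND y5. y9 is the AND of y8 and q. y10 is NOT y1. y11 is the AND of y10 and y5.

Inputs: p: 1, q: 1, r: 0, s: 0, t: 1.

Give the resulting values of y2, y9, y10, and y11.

y1 = p AND q = 1 AND 1 = 1
y2 = t AND y1 = 1 AND 1 = 1
y3 = r OR s = 0 OR 0 = 0
y4 = NOT y3 = NOT 0 = 1
y5 = y2 AND s = 1 AND 0 = 0
y6 = y5 OR y4 = 0 OR 1 = 1
y8 = y6 AND y5 = 1 AND 0 = 0
y9 = y8 AND q = 0 AND 1 = 0
y10 = NOT y1 = NOT 1 = 0
y11 = y10 AND y5 = 0 AND 0 = 0

y2 = 1, y9 = 0, y10 = 0, y11 = 0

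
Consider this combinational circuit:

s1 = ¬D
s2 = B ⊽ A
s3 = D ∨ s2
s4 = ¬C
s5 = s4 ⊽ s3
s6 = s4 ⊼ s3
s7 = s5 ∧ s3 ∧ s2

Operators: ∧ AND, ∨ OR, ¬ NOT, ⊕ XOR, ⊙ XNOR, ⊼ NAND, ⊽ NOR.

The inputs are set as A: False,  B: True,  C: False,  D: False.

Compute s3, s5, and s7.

s3 = False, s5 = False, s7 = False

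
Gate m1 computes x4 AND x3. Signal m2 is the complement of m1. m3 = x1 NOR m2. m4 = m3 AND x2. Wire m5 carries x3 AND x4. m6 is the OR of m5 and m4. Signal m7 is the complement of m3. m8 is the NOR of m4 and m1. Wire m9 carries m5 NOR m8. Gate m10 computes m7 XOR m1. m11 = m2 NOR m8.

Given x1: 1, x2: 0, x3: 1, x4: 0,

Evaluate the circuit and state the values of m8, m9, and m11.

m8 = 1, m9 = 0, m11 = 0

m1 = x4 AND x3 = 0 AND 1 = 0
m2 = NOT m1 = NOT 0 = 1
m3 = x1 NOR m2 = 1 NOR 1 = 0
m4 = m3 AND x2 = 0 AND 0 = 0
m5 = x3 AND x4 = 1 AND 0 = 0
m8 = m4 NOR m1 = 0 NOR 0 = 1
m9 = m5 NOR m8 = 0 NOR 1 = 0
m11 = m2 NOR m8 = 1 NOR 1 = 0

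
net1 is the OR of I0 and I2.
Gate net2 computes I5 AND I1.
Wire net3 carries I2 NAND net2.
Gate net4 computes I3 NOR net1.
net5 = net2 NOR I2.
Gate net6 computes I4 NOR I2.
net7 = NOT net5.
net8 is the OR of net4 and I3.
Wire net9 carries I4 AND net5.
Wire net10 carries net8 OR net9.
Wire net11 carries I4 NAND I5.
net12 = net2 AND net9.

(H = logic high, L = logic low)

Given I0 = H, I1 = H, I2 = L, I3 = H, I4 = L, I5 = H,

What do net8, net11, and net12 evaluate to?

net8 = H; net11 = H; net12 = L

net1 = I0 OR I2 = H OR L = H
net2 = I5 AND I1 = H AND H = H
net4 = I3 NOR net1 = H NOR H = L
net5 = net2 NOR I2 = H NOR L = L
net8 = net4 OR I3 = L OR H = H
net9 = I4 AND net5 = L AND L = L
net11 = I4 NAND I5 = L NAND H = H
net12 = net2 AND net9 = H AND L = L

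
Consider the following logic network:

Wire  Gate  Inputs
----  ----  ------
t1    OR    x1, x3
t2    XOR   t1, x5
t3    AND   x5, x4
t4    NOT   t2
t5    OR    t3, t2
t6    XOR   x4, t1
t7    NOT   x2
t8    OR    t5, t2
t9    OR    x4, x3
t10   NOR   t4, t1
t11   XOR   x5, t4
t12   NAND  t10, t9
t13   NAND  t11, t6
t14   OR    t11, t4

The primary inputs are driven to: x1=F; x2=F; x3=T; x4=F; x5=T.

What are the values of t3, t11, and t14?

t3 = F, t11 = F, t14 = T

t1 = x1 OR x3 = F OR T = T
t2 = t1 XOR x5 = T XOR T = F
t3 = x5 AND x4 = T AND F = F
t4 = NOT t2 = NOT F = T
t11 = x5 XOR t4 = T XOR T = F
t14 = t11 OR t4 = F OR T = T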